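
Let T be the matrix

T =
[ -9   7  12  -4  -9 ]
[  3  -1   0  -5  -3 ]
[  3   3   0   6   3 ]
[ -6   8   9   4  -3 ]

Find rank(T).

Row reduce to echelon form.
R2 ← R2 + (1/3)·R1: [0, 4/3, 4, -19/3, -6]
R3 ← R3 + (1/3)·R1: [0, 16/3, 4, 14/3, 0]
R4 ← R4 − (2/3)·R1: [0, 10/3, 1, 20/3, 3]
R3 ← R3 − (4)·R2: [0, 0, -12, 30, 24]
R4 ← R4 − (5/2)·R2: [0, 0, -9, 45/2, 18]
R4 ← R4 − (3/4)·R3: [0, 0, 0, 0, 0]
Echelon form has 3 nonzero rows, so rank(T) = 3.

3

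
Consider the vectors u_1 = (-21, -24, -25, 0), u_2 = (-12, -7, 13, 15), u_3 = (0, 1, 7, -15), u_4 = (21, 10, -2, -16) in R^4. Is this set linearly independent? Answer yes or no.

Form the matrix with these vectors as rows and row reduce.
R2 ← R2 − (4/7)·R1: [0, 47/7, 191/7, 15]
R4 ← R4 + R1: [0, -14, -27, -16]
R3 ← R3 − (7/47)·R2: [0, 0, 138/47, -810/47]
R4 ← R4 + (98/47)·R2: [0, 0, 1405/47, 718/47]
R4 ← R4 − (1405/138)·R3: [0, 0, 0, 4387/23]
4 nonzero rows, so the 4 vectors span a space of dimension 4.
Since 4 = 4, the vectors are linearly independent.

yes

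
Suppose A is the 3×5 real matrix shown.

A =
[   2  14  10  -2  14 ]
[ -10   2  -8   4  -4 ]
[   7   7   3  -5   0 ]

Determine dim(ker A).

2

Row reduce to echelon form.
R2 ← R2 + (5)·R1: [0, 72, 42, -6, 66]
R3 ← R3 − (7/2)·R1: [0, -42, -32, 2, -49]
R3 ← R3 + (7/12)·R2: [0, 0, -15/2, -3/2, -21/2]
3 nonzero rows, so rank(A) = 3.
A has 5 columns; by rank–nullity, nullity = 5 − 3 = 2.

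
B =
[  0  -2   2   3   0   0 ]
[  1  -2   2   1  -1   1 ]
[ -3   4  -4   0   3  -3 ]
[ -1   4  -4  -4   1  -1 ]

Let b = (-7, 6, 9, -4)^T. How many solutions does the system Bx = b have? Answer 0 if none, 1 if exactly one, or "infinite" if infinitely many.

0

Row reduce the augmented matrix [B | b].
Swap R1 ↔ R2
R3 ← R3 + (3)·R1: [0, -2, 2, 3, 0, 0, 27]
R4 ← R4 + R1: [0, 2, -2, -3, 0, 0, 2]
R3 ← R3 − R2: [0, 0, 0, 0, 0, 0, 34]
R4 ← R4 + R2: [0, 0, 0, 0, 0, 0, -5]
R4 ← R4 + (5/34)·R3: [0, 0, 0, 0, 0, 0, 0]
The echelon form has 3 nonzero rows; the last pivot sits in the augmented column, so rank(B) = 2 but rank([B|b]) = 3.
Since the ranks differ, the system is inconsistent.
It has no solutions.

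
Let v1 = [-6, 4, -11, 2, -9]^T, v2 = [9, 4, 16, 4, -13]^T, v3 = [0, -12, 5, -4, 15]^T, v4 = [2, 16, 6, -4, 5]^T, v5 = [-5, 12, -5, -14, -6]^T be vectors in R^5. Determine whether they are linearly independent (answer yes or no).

yes

Form the matrix with these vectors as rows and row reduce.
R2 ← R2 + (3/2)·R1: [0, 10, -1/2, 7, -53/2]
R4 ← R4 + (1/3)·R1: [0, 52/3, 7/3, -10/3, 2]
R5 ← R5 − (5/6)·R1: [0, 26/3, 25/6, -47/3, 3/2]
R3 ← R3 + (6/5)·R2: [0, 0, 22/5, 22/5, -84/5]
R4 ← R4 − (26/15)·R2: [0, 0, 16/5, -232/15, 719/15]
R5 ← R5 − (13/15)·R2: [0, 0, 23/5, -326/15, 367/15]
R4 ← R4 − (8/11)·R3: [0, 0, 0, -56/3, 1985/33]
R5 ← R5 − (23/22)·R3: [0, 0, 0, -79/3, 1387/33]
R5 ← R5 − (79/56)·R4: [0, 0, 0, 0, -26381/616]
5 nonzero rows, so the 5 vectors span a space of dimension 5.
Since 5 = 5, the vectors are linearly independent.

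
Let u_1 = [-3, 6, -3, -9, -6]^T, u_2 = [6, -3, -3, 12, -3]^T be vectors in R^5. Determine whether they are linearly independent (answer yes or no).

yes

Form the matrix with these vectors as rows and row reduce.
R2 ← R2 + (2)·R1: [0, 9, -9, -6, -15]
2 nonzero rows, so the 2 vectors span a space of dimension 2.
Since 2 = 2, the vectors are linearly independent.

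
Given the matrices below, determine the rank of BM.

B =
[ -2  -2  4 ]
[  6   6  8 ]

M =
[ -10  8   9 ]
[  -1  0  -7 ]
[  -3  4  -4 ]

First compute BM:
[[ 10,   0, -20],
 [-90,  80, -20]]
Now row reduce the product.
R2 ← R2 + (9)·R1: [0, 80, -200]
2 nonzero rows, so rank(BM) = 2.

2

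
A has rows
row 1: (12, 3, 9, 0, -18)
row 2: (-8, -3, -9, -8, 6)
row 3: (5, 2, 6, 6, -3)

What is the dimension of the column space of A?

Row reduce to echelon form.
R2 ← R2 + (2/3)·R1: [0, -1, -3, -8, -6]
R3 ← R3 − (5/12)·R1: [0, 3/4, 9/4, 6, 9/2]
R3 ← R3 + (3/4)·R2: [0, 0, 0, 0, 0]
Echelon form has 2 nonzero rows, so rank(A) = 2.
The column space has dimension equal to the rank: 2.

2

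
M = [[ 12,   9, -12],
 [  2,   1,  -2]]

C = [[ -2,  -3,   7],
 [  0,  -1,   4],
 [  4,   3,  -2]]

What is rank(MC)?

First compute MC:
[[-72, -81, 144],
 [-12, -13,  22]]
Now row reduce the product.
R2 ← R2 − (1/6)·R1: [0, 1/2, -2]
2 nonzero rows, so rank(MC) = 2.

2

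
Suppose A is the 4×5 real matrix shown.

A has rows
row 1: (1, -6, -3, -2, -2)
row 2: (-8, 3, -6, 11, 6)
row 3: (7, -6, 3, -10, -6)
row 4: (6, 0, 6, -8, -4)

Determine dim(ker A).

Row reduce to echelon form.
R2 ← R2 + (8)·R1: [0, -45, -30, -5, -10]
R3 ← R3 − (7)·R1: [0, 36, 24, 4, 8]
R4 ← R4 − (6)·R1: [0, 36, 24, 4, 8]
R3 ← R3 + (4/5)·R2: [0, 0, 0, 0, 0]
R4 ← R4 + (4/5)·R2: [0, 0, 0, 0, 0]
2 nonzero rows, so rank(A) = 2.
A has 5 columns; by rank–nullity, nullity = 5 − 2 = 3.

3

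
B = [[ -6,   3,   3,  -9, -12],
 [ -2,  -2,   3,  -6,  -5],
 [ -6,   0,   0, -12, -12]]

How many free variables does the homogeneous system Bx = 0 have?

Row reduce to echelon form.
R2 ← R2 − (1/3)·R1: [0, -3, 2, -3, -1]
R3 ← R3 − R1: [0, -3, -3, -3, 0]
R3 ← R3 − R2: [0, 0, -5, 0, 1]
3 nonzero rows, so rank(B) = 3.
B has 5 columns; by rank–nullity, nullity = 5 − 3 = 2.

2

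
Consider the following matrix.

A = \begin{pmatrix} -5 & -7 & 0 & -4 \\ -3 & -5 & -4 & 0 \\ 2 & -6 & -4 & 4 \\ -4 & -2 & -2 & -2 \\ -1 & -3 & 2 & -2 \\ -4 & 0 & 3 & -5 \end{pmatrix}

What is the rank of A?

Row reduce to echelon form.
R2 ← R2 − (3/5)·R1: [0, -4/5, -4, 12/5]
R3 ← R3 + (2/5)·R1: [0, -44/5, -4, 12/5]
R4 ← R4 − (4/5)·R1: [0, 18/5, -2, 6/5]
R5 ← R5 − (1/5)·R1: [0, -8/5, 2, -6/5]
R6 ← R6 − (4/5)·R1: [0, 28/5, 3, -9/5]
R3 ← R3 − (11)·R2: [0, 0, 40, -24]
R4 ← R4 + (9/2)·R2: [0, 0, -20, 12]
R5 ← R5 − (2)·R2: [0, 0, 10, -6]
R6 ← R6 + (7)·R2: [0, 0, -25, 15]
R4 ← R4 + (1/2)·R3: [0, 0, 0, 0]
R5 ← R5 − (1/4)·R3: [0, 0, 0, 0]
R6 ← R6 + (5/8)·R3: [0, 0, 0, 0]
Echelon form has 3 nonzero rows, so rank(A) = 3.

3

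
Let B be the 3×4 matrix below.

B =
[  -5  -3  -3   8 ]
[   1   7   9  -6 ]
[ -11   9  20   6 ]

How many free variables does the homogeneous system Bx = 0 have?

Row reduce to echelon form.
R2 ← R2 + (1/5)·R1: [0, 32/5, 42/5, -22/5]
R3 ← R3 − (11/5)·R1: [0, 78/5, 133/5, -58/5]
R3 ← R3 − (39/16)·R2: [0, 0, 49/8, -7/8]
3 nonzero rows, so rank(B) = 3.
B has 4 columns; by rank–nullity, nullity = 4 − 3 = 1.

1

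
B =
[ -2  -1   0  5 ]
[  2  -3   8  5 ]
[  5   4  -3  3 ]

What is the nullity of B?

Row reduce to echelon form.
R2 ← R2 + R1: [0, -4, 8, 10]
R3 ← R3 + (5/2)·R1: [0, 3/2, -3, 31/2]
R3 ← R3 + (3/8)·R2: [0, 0, 0, 77/4]
3 nonzero rows, so rank(B) = 3.
B has 4 columns; by rank–nullity, nullity = 4 − 3 = 1.

1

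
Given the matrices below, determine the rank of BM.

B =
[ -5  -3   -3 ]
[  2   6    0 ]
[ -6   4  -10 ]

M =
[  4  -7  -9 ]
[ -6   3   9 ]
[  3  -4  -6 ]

2

First compute BM:
[[-11,  38,  36],
 [-28,   4,  36],
 [-78,  94, 150]]
Now row reduce the product.
R2 ← R2 − (28/11)·R1: [0, -1020/11, -612/11]
R3 ← R3 − (78/11)·R1: [0, -1930/11, -1158/11]
R3 ← R3 − (193/102)·R2: [0, 0, 0]
2 nonzero rows, so rank(BM) = 2.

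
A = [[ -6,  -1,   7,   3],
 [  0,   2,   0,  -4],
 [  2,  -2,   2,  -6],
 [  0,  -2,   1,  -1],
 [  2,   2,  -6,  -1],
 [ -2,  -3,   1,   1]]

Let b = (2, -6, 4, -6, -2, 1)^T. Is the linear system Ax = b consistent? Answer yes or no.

no

Row reduce the augmented matrix [A | b].
R3 ← R3 + (1/3)·R1: [0, -7/3, 13/3, -5, 14/3]
R5 ← R5 + (1/3)·R1: [0, 5/3, -11/3, 0, -4/3]
R6 ← R6 − (1/3)·R1: [0, -8/3, -4/3, 0, 1/3]
R3 ← R3 + (7/6)·R2: [0, 0, 13/3, -29/3, -7/3]
R4 ← R4 + R2: [0, 0, 1, -5, -12]
R5 ← R5 − (5/6)·R2: [0, 0, -11/3, 10/3, 11/3]
R6 ← R6 + (4/3)·R2: [0, 0, -4/3, -16/3, -23/3]
R4 ← R4 − (3/13)·R3: [0, 0, 0, -36/13, -149/13]
R5 ← R5 + (11/13)·R3: [0, 0, 0, -63/13, 22/13]
R6 ← R6 + (4/13)·R3: [0, 0, 0, -108/13, -109/13]
R5 ← R5 − (7/4)·R4: [0, 0, 0, 0, 87/4]
R6 ← R6 − (3)·R4: [0, 0, 0, 0, 26]
R6 ← R6 − (104/87)·R5: [0, 0, 0, 0, 0]
The echelon form has 5 nonzero rows; the last pivot sits in the augmented column, so rank(A) = 4 but rank([A|b]) = 5.
Since the ranks differ, the system is inconsistent.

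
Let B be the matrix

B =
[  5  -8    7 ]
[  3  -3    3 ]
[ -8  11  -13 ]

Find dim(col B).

3

Row reduce to echelon form.
R2 ← R2 − (3/5)·R1: [0, 9/5, -6/5]
R3 ← R3 + (8/5)·R1: [0, -9/5, -9/5]
R3 ← R3 + R2: [0, 0, -3]
Echelon form has 3 nonzero rows, so rank(B) = 3.
The column space has dimension equal to the rank: 3.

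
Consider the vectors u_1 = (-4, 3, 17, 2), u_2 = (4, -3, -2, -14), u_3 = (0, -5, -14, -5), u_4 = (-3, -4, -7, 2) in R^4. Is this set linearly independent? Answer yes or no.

yes

Form the matrix with these vectors as rows and row reduce.
R2 ← R2 + R1: [0, 0, 15, -12]
R4 ← R4 − (3/4)·R1: [0, -25/4, -79/4, 1/2]
Swap R2 ↔ R3
R4 ← R4 − (5/4)·R2: [0, 0, -9/4, 27/4]
R4 ← R4 + (3/20)·R3: [0, 0, 0, 99/20]
4 nonzero rows, so the 4 vectors span a space of dimension 4.
Since 4 = 4, the vectors are linearly independent.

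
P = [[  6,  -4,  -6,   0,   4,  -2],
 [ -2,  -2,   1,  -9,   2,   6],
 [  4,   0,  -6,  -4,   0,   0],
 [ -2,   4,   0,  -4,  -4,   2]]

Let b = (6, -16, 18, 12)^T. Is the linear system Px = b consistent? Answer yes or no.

yes

Row reduce the augmented matrix [P | b].
R2 ← R2 + (1/3)·R1: [0, -10/3, -1, -9, 10/3, 16/3, -14]
R3 ← R3 − (2/3)·R1: [0, 8/3, -2, -4, -8/3, 4/3, 14]
R4 ← R4 + (1/3)·R1: [0, 8/3, -2, -4, -8/3, 4/3, 14]
R3 ← R3 + (4/5)·R2: [0, 0, -14/5, -56/5, 0, 28/5, 14/5]
R4 ← R4 + (4/5)·R2: [0, 0, -14/5, -56/5, 0, 28/5, 14/5]
R4 ← R4 − R3: [0, 0, 0, 0, 0, 0, 0]
The echelon form has 3 nonzero rows, and every pivot lies in the first 6 columns, so rank(P) = rank([P|b]) = 3.
The system is consistent.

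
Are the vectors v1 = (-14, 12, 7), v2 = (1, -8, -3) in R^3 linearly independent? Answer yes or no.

yes

Form the matrix with these vectors as rows and row reduce.
R2 ← R2 + (1/14)·R1: [0, -50/7, -5/2]
2 nonzero rows, so the 2 vectors span a space of dimension 2.
Since 2 = 2, the vectors are linearly independent.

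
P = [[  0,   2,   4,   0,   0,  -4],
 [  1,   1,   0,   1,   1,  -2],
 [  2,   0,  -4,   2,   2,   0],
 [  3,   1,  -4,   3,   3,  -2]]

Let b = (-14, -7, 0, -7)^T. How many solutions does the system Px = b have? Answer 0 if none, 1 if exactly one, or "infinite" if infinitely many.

infinite

Row reduce the augmented matrix [P | b].
Swap R1 ↔ R2
R3 ← R3 − (2)·R1: [0, -2, -4, 0, 0, 4, 14]
R4 ← R4 − (3)·R1: [0, -2, -4, 0, 0, 4, 14]
R3 ← R3 + R2: [0, 0, 0, 0, 0, 0, 0]
R4 ← R4 + R2: [0, 0, 0, 0, 0, 0, 0]
The echelon form has 2 nonzero rows, and every pivot lies in the first 6 columns, so rank(P) = rank([P|b]) = 2.
The system is consistent.
rank = 2 < 6 unknowns, so there are infinitely many solutions.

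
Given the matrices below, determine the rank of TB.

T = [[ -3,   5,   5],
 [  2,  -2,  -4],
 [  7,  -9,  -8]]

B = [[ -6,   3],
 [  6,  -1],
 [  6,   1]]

First compute TB:
[[ 78,  -9],
 [-48,   4],
 [-144,  22]]
Now row reduce the product.
R2 ← R2 + (8/13)·R1: [0, -20/13]
R3 ← R3 + (24/13)·R1: [0, 70/13]
R3 ← R3 + (7/2)·R2: [0, 0]
2 nonzero rows, so rank(TB) = 2.

2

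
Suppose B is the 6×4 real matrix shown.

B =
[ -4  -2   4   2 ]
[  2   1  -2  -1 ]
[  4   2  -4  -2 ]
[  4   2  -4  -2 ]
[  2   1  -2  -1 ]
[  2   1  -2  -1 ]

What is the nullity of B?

Row reduce to echelon form.
R2 ← R2 + (1/2)·R1: [0, 0, 0, 0]
R3 ← R3 + R1: [0, 0, 0, 0]
R4 ← R4 + R1: [0, 0, 0, 0]
R5 ← R5 + (1/2)·R1: [0, 0, 0, 0]
R6 ← R6 + (1/2)·R1: [0, 0, 0, 0]
1 nonzero row, so rank(B) = 1.
B has 4 columns; by rank–nullity, nullity = 4 − 1 = 3.

3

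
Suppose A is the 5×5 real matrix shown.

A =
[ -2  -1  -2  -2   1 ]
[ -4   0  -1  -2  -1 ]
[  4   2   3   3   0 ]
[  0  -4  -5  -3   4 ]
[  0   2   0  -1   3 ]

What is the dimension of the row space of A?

3

Row reduce to echelon form.
R2 ← R2 − (2)·R1: [0, 2, 3, 2, -3]
R3 ← R3 + (2)·R1: [0, 0, -1, -1, 2]
R4 ← R4 + (2)·R2: [0, 0, 1, 1, -2]
R5 ← R5 − R2: [0, 0, -3, -3, 6]
R4 ← R4 + R3: [0, 0, 0, 0, 0]
R5 ← R5 − (3)·R3: [0, 0, 0, 0, 0]
Echelon form has 3 nonzero rows, so rank(A) = 3.
The row space has dimension equal to the rank: 3.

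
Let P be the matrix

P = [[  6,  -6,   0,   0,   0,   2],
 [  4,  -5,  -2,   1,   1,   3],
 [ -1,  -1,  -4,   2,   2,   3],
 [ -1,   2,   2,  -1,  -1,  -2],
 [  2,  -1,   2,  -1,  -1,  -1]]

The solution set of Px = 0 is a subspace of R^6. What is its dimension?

4

Row reduce to echelon form.
R2 ← R2 − (2/3)·R1: [0, -1, -2, 1, 1, 5/3]
R3 ← R3 + (1/6)·R1: [0, -2, -4, 2, 2, 10/3]
R4 ← R4 + (1/6)·R1: [0, 1, 2, -1, -1, -5/3]
R5 ← R5 − (1/3)·R1: [0, 1, 2, -1, -1, -5/3]
R3 ← R3 − (2)·R2: [0, 0, 0, 0, 0, 0]
R4 ← R4 + R2: [0, 0, 0, 0, 0, 0]
R5 ← R5 + R2: [0, 0, 0, 0, 0, 0]
2 nonzero rows, so rank(P) = 2.
P has 6 columns; by rank–nullity, nullity = 6 − 2 = 4.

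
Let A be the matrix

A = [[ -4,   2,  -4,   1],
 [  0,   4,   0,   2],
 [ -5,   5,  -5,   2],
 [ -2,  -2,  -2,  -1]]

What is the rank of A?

3

Row reduce to echelon form.
R3 ← R3 − (5/4)·R1: [0, 5/2, 0, 3/4]
R4 ← R4 − (1/2)·R1: [0, -3, 0, -3/2]
R3 ← R3 − (5/8)·R2: [0, 0, 0, -1/2]
R4 ← R4 + (3/4)·R2: [0, 0, 0, 0]
Echelon form has 3 nonzero rows, so rank(A) = 3.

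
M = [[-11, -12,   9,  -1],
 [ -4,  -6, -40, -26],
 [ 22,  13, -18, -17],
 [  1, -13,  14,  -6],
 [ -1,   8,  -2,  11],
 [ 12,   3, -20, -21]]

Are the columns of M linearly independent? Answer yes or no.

yes

Row reduce M to echelon form.
R2 ← R2 − (4/11)·R1: [0, -18/11, -476/11, -282/11]
R3 ← R3 + (2)·R1: [0, -11, 0, -19]
R4 ← R4 + (1/11)·R1: [0, -155/11, 163/11, -67/11]
R5 ← R5 − (1/11)·R1: [0, 100/11, -31/11, 122/11]
R6 ← R6 + (12/11)·R1: [0, -111/11, -112/11, -243/11]
R3 ← R3 − (121/18)·R2: [0, 0, 2618/9, 460/3]
R4 ← R4 − (155/18)·R2: [0, 0, 3487/9, 644/3]
R5 ← R5 + (50/9)·R2: [0, 0, -2189/9, -394/3]
R6 ← R6 − (37/6)·R2: [0, 0, 770/3, 136]
R4 ← R4 − (317/238)·R3: [0, 0, 0, 1242/119]
R5 ← R5 + (199/238)·R3: [0, 0, 0, -372/119]
R6 ← R6 − (15/17)·R3: [0, 0, 0, 12/17]
R5 ← R5 + (62/207)·R4: [0, 0, 0, 0]
R6 ← R6 − (14/207)·R4: [0, 0, 0, 0]
4 pivots among 4 columns.
Every column is a pivot column, so the columns are linearly independent.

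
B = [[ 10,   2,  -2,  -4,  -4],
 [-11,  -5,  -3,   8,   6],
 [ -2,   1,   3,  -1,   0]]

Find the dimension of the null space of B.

3

Row reduce to echelon form.
R2 ← R2 + (11/10)·R1: [0, -14/5, -26/5, 18/5, 8/5]
R3 ← R3 + (1/5)·R1: [0, 7/5, 13/5, -9/5, -4/5]
R3 ← R3 + (1/2)·R2: [0, 0, 0, 0, 0]
2 nonzero rows, so rank(B) = 2.
B has 5 columns; by rank–nullity, nullity = 5 − 2 = 3.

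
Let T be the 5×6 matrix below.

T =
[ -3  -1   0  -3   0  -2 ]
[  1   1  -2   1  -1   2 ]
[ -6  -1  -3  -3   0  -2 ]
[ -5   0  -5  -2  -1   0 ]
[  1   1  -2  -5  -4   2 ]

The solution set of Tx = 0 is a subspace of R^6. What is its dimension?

3

Row reduce to echelon form.
R2 ← R2 + (1/3)·R1: [0, 2/3, -2, 0, -1, 4/3]
R3 ← R3 − (2)·R1: [0, 1, -3, 3, 0, 2]
R4 ← R4 − (5/3)·R1: [0, 5/3, -5, 3, -1, 10/3]
R5 ← R5 + (1/3)·R1: [0, 2/3, -2, -6, -4, 4/3]
R3 ← R3 − (3/2)·R2: [0, 0, 0, 3, 3/2, 0]
R4 ← R4 − (5/2)·R2: [0, 0, 0, 3, 3/2, 0]
R5 ← R5 − R2: [0, 0, 0, -6, -3, 0]
R4 ← R4 − R3: [0, 0, 0, 0, 0, 0]
R5 ← R5 + (2)·R3: [0, 0, 0, 0, 0, 0]
3 nonzero rows, so rank(T) = 3.
T has 6 columns; by rank–nullity, nullity = 6 − 3 = 3.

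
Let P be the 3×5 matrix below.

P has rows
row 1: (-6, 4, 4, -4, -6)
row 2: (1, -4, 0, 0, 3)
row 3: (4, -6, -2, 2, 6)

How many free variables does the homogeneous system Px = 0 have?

3

Row reduce to echelon form.
R2 ← R2 + (1/6)·R1: [0, -10/3, 2/3, -2/3, 2]
R3 ← R3 + (2/3)·R1: [0, -10/3, 2/3, -2/3, 2]
R3 ← R3 − R2: [0, 0, 0, 0, 0]
2 nonzero rows, so rank(P) = 2.
P has 5 columns; by rank–nullity, nullity = 5 − 2 = 3.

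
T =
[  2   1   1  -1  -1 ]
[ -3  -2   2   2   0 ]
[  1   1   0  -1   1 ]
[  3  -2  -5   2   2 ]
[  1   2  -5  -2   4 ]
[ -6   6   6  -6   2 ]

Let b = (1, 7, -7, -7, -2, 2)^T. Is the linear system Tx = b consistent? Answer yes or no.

Row reduce the augmented matrix [T | b].
R2 ← R2 + (3/2)·R1: [0, -1/2, 7/2, 1/2, -3/2, 17/2]
R3 ← R3 − (1/2)·R1: [0, 1/2, -1/2, -1/2, 3/2, -15/2]
R4 ← R4 − (3/2)·R1: [0, -7/2, -13/2, 7/2, 7/2, -17/2]
R5 ← R5 − (1/2)·R1: [0, 3/2, -11/2, -3/2, 9/2, -5/2]
R6 ← R6 + (3)·R1: [0, 9, 9, -9, -1, 5]
R3 ← R3 + R2: [0, 0, 3, 0, 0, 1]
R4 ← R4 − (7)·R2: [0, 0, -31, 0, 14, -68]
R5 ← R5 + (3)·R2: [0, 0, 5, 0, 0, 23]
R6 ← R6 + (18)·R2: [0, 0, 72, 0, -28, 158]
R4 ← R4 + (31/3)·R3: [0, 0, 0, 0, 14, -173/3]
R5 ← R5 − (5/3)·R3: [0, 0, 0, 0, 0, 64/3]
R6 ← R6 − (24)·R3: [0, 0, 0, 0, -28, 134]
R6 ← R6 + (2)·R4: [0, 0, 0, 0, 0, 56/3]
R6 ← R6 − (7/8)·R5: [0, 0, 0, 0, 0, 0]
The echelon form has 5 nonzero rows; the last pivot sits in the augmented column, so rank(T) = 4 but rank([T|b]) = 5.
Since the ranks differ, the system is inconsistent.

no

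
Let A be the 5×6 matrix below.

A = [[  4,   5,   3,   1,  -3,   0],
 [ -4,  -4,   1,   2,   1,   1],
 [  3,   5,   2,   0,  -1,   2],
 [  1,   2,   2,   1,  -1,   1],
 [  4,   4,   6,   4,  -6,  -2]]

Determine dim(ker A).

Row reduce to echelon form.
R2 ← R2 + R1: [0, 1, 4, 3, -2, 1]
R3 ← R3 − (3/4)·R1: [0, 5/4, -1/4, -3/4, 5/4, 2]
R4 ← R4 − (1/4)·R1: [0, 3/4, 5/4, 3/4, -1/4, 1]
R5 ← R5 − R1: [0, -1, 3, 3, -3, -2]
R3 ← R3 − (5/4)·R2: [0, 0, -21/4, -9/2, 15/4, 3/4]
R4 ← R4 − (3/4)·R2: [0, 0, -7/4, -3/2, 5/4, 1/4]
R5 ← R5 + R2: [0, 0, 7, 6, -5, -1]
R4 ← R4 − (1/3)·R3: [0, 0, 0, 0, 0, 0]
R5 ← R5 + (4/3)·R3: [0, 0, 0, 0, 0, 0]
3 nonzero rows, so rank(A) = 3.
A has 6 columns; by rank–nullity, nullity = 6 − 3 = 3.

3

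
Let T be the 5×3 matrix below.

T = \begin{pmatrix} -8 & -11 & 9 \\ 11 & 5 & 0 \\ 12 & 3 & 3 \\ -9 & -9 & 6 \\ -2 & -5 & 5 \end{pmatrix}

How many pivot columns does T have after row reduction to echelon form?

Row reduce to echelon form.
R2 ← R2 + (11/8)·R1: [0, -81/8, 99/8]
R3 ← R3 + (3/2)·R1: [0, -27/2, 33/2]
R4 ← R4 − (9/8)·R1: [0, 27/8, -33/8]
R5 ← R5 − (1/4)·R1: [0, -9/4, 11/4]
R3 ← R3 − (4/3)·R2: [0, 0, 0]
R4 ← R4 + (1/3)·R2: [0, 0, 0]
R5 ← R5 − (2/9)·R2: [0, 0, 0]
Echelon form has 2 nonzero rows, so rank(T) = 2.
Each nonzero row contributes one pivot column: 2 pivot columns.

2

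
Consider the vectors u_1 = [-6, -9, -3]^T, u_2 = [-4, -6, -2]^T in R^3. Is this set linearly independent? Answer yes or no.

no

Form the matrix with these vectors as rows and row reduce.
R2 ← R2 − (2/3)·R1: [0, 0, 0]
1 nonzero row, so the 2 vectors span a space of dimension 1.
Since 1 < 2, the vectors are linearly dependent.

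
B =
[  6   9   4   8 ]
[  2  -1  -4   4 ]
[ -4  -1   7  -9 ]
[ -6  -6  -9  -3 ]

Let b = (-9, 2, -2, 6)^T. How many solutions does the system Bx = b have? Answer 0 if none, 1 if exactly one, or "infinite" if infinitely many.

0

Row reduce the augmented matrix [B | b].
R2 ← R2 − (1/3)·R1: [0, -4, -16/3, 4/3, 5]
R3 ← R3 + (2/3)·R1: [0, 5, 29/3, -11/3, -8]
R4 ← R4 + R1: [0, 3, -5, 5, -3]
R3 ← R3 + (5/4)·R2: [0, 0, 3, -2, -7/4]
R4 ← R4 + (3/4)·R2: [0, 0, -9, 6, 3/4]
R4 ← R4 + (3)·R3: [0, 0, 0, 0, -9/2]
The echelon form has 4 nonzero rows; the last pivot sits in the augmented column, so rank(B) = 3 but rank([B|b]) = 4.
Since the ranks differ, the system is inconsistent.
It has no solutions.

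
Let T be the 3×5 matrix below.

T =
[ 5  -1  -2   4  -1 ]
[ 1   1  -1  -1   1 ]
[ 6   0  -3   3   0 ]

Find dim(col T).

Row reduce to echelon form.
R2 ← R2 − (1/5)·R1: [0, 6/5, -3/5, -9/5, 6/5]
R3 ← R3 − (6/5)·R1: [0, 6/5, -3/5, -9/5, 6/5]
R3 ← R3 − R2: [0, 0, 0, 0, 0]
Echelon form has 2 nonzero rows, so rank(T) = 2.
The column space has dimension equal to the rank: 2.

2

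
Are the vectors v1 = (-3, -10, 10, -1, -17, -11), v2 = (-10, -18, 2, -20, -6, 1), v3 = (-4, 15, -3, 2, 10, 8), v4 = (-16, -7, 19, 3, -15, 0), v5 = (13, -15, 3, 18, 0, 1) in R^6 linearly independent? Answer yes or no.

Form the matrix with these vectors as rows and row reduce.
R2 ← R2 − (10/3)·R1: [0, 46/3, -94/3, -50/3, 152/3, 113/3]
R3 ← R3 − (4/3)·R1: [0, 85/3, -49/3, 10/3, 98/3, 68/3]
R4 ← R4 − (16/3)·R1: [0, 139/3, -103/3, 25/3, 227/3, 176/3]
R5 ← R5 + (13/3)·R1: [0, -175/3, 139/3, 41/3, -221/3, -140/3]
R3 ← R3 − (85/46)·R2: [0, 0, 956/23, 785/23, -1402/23, -2159/46]
R4 ← R4 − (139/46)·R2: [0, 0, 1388/23, 1350/23, -1781/23, -2537/46]
R5 ← R5 + (175/46)·R2: [0, 0, -1676/23, -1144/23, 2739/23, 4445/46]
R4 ← R4 − (347/239)·R3: [0, 0, 0, 2185/239, 2645/239, 3105/239]
R5 ← R5 + (419/239)·R3: [0, 0, 0, 2413/239, 2921/239, 3429/239]
R5 ← R5 − (127/115)·R4: [0, 0, 0, 0, 0, 0]
4 nonzero rows, so the 5 vectors span a space of dimension 4.
Since 4 < 5, the vectors are linearly dependent.

no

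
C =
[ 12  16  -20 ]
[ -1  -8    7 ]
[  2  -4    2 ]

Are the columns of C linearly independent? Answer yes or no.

Row reduce C to echelon form.
R2 ← R2 + (1/12)·R1: [0, -20/3, 16/3]
R3 ← R3 − (1/6)·R1: [0, -20/3, 16/3]
R3 ← R3 − R2: [0, 0, 0]
2 pivots among 3 columns.
Only 2 < 3 pivot columns, so the columns are linearly dependent.

no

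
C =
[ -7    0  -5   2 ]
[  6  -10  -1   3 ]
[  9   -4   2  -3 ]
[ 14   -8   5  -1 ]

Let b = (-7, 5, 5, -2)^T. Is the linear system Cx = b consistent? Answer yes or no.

Row reduce the augmented matrix [C | b].
R2 ← R2 + (6/7)·R1: [0, -10, -37/7, 33/7, -1]
R3 ← R3 + (9/7)·R1: [0, -4, -31/7, -3/7, -4]
R4 ← R4 + (2)·R1: [0, -8, -5, 3, -16]
R3 ← R3 − (2/5)·R2: [0, 0, -81/35, -81/35, -18/5]
R4 ← R4 − (4/5)·R2: [0, 0, -27/35, -27/35, -76/5]
R4 ← R4 − (1/3)·R3: [0, 0, 0, 0, -14]
The echelon form has 4 nonzero rows; the last pivot sits in the augmented column, so rank(C) = 3 but rank([C|b]) = 4.
Since the ranks differ, the system is inconsistent.

no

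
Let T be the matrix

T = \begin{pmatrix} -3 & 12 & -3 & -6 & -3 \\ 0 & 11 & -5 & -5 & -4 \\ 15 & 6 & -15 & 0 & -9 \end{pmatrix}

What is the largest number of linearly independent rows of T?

Row reduce to echelon form.
R3 ← R3 + (5)·R1: [0, 66, -30, -30, -24]
R3 ← R3 − (6)·R2: [0, 0, 0, 0, 0]
Echelon form has 2 nonzero rows, so rank(T) = 2.
The rank gives the maximum number of linearly independent rows: 2.

2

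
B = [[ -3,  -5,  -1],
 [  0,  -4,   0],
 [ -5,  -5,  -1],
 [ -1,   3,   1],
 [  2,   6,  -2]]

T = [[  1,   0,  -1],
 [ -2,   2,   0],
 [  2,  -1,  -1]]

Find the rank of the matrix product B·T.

First compute BT:
[[  5,  -9,   4],
 [  8,  -8,   0],
 [  3,  -9,   6],
 [ -5,   5,   0],
 [-14,  14,   0]]
Now row reduce the product.
R2 ← R2 − (8/5)·R1: [0, 32/5, -32/5]
R3 ← R3 − (3/5)·R1: [0, -18/5, 18/5]
R4 ← R4 + R1: [0, -4, 4]
R5 ← R5 + (14/5)·R1: [0, -56/5, 56/5]
R3 ← R3 + (9/16)·R2: [0, 0, 0]
R4 ← R4 + (5/8)·R2: [0, 0, 0]
R5 ← R5 + (7/4)·R2: [0, 0, 0]
2 nonzero rows, so rank(BT) = 2.

2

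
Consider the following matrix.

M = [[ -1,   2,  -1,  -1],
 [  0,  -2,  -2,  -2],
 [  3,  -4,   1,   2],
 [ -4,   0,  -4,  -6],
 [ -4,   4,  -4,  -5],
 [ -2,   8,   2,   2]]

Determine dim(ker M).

1

Row reduce to echelon form.
R3 ← R3 + (3)·R1: [0, 2, -2, -1]
R4 ← R4 − (4)·R1: [0, -8, 0, -2]
R5 ← R5 − (4)·R1: [0, -4, 0, -1]
R6 ← R6 − (2)·R1: [0, 4, 4, 4]
R3 ← R3 + R2: [0, 0, -4, -3]
R4 ← R4 − (4)·R2: [0, 0, 8, 6]
R5 ← R5 − (2)·R2: [0, 0, 4, 3]
R6 ← R6 + (2)·R2: [0, 0, 0, 0]
R4 ← R4 + (2)·R3: [0, 0, 0, 0]
R5 ← R5 + R3: [0, 0, 0, 0]
3 nonzero rows, so rank(M) = 3.
M has 4 columns; by rank–nullity, nullity = 4 − 3 = 1.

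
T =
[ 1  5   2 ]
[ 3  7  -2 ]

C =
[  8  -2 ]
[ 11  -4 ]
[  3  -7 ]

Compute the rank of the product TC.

2

First compute TC:
[[ 69, -36],
 [ 95, -20]]
Now row reduce the product.
R2 ← R2 − (95/69)·R1: [0, 680/23]
2 nonzero rows, so rank(TC) = 2.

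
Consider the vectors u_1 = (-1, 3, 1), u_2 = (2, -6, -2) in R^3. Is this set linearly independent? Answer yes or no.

no

Form the matrix with these vectors as rows and row reduce.
R2 ← R2 + (2)·R1: [0, 0, 0]
1 nonzero row, so the 2 vectors span a space of dimension 1.
Since 1 < 2, the vectors are linearly dependent.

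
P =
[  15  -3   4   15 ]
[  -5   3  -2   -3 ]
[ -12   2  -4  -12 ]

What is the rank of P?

Row reduce to echelon form.
R2 ← R2 + (1/3)·R1: [0, 2, -2/3, 2]
R3 ← R3 + (4/5)·R1: [0, -2/5, -4/5, 0]
R3 ← R3 + (1/5)·R2: [0, 0, -14/15, 2/5]
Echelon form has 3 nonzero rows, so rank(P) = 3.

3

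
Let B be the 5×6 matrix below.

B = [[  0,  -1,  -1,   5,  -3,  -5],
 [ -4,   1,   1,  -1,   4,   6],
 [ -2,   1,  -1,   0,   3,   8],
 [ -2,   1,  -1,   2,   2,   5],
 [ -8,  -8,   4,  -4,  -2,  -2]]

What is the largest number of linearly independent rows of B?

Row reduce to echelon form.
Swap R1 ↔ R2
R3 ← R3 − (1/2)·R1: [0, 1/2, -3/2, 1/2, 1, 5]
R4 ← R4 − (1/2)·R1: [0, 1/2, -3/2, 5/2, 0, 2]
R5 ← R5 − (2)·R1: [0, -10, 2, -2, -10, -14]
R3 ← R3 + (1/2)·R2: [0, 0, -2, 3, -1/2, 5/2]
R4 ← R4 + (1/2)·R2: [0, 0, -2, 5, -3/2, -1/2]
R5 ← R5 − (10)·R2: [0, 0, 12, -52, 20, 36]
R4 ← R4 − R3: [0, 0, 0, 2, -1, -3]
R5 ← R5 + (6)·R3: [0, 0, 0, -34, 17, 51]
R5 ← R5 + (17)·R4: [0, 0, 0, 0, 0, 0]
Echelon form has 4 nonzero rows, so rank(B) = 4.
The rank gives the maximum number of linearly independent rows: 4.

4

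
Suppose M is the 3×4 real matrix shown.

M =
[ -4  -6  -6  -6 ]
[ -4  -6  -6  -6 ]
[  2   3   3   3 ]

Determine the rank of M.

Row reduce to echelon form.
R2 ← R2 − R1: [0, 0, 0, 0]
R3 ← R3 + (1/2)·R1: [0, 0, 0, 0]
Echelon form has 1 nonzero row, so rank(M) = 1.

1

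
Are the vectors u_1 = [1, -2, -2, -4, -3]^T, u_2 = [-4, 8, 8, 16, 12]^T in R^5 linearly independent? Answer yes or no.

no

Form the matrix with these vectors as rows and row reduce.
R2 ← R2 + (4)·R1: [0, 0, 0, 0, 0]
1 nonzero row, so the 2 vectors span a space of dimension 1.
Since 1 < 2, the vectors are linearly dependent.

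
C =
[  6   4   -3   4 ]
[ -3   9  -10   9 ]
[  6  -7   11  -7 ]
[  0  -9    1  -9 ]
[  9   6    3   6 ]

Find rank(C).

Row reduce to echelon form.
R2 ← R2 + (1/2)·R1: [0, 11, -23/2, 11]
R3 ← R3 − R1: [0, -11, 14, -11]
R5 ← R5 − (3/2)·R1: [0, 0, 15/2, 0]
R3 ← R3 + R2: [0, 0, 5/2, 0]
R4 ← R4 + (9/11)·R2: [0, 0, -185/22, 0]
R4 ← R4 + (37/11)·R3: [0, 0, 0, 0]
R5 ← R5 − (3)·R3: [0, 0, 0, 0]
Echelon form has 3 nonzero rows, so rank(C) = 3.

3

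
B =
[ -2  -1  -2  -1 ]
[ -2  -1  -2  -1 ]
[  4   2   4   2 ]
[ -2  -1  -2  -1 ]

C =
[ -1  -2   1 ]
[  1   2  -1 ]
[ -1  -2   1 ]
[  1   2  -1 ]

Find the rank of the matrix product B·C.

1

First compute BC:
[[  2,   4,  -2],
 [  2,   4,  -2],
 [ -4,  -8,   4],
 [  2,   4,  -2]]
Now row reduce the product.
R2 ← R2 − R1: [0, 0, 0]
R3 ← R3 + (2)·R1: [0, 0, 0]
R4 ← R4 − R1: [0, 0, 0]
1 nonzero row, so rank(BC) = 1.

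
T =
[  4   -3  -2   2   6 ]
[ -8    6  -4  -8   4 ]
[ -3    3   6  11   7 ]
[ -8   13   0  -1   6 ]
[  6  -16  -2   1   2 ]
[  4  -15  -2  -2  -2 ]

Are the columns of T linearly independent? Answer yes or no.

Row reduce T to echelon form.
R2 ← R2 + (2)·R1: [0, 0, -8, -4, 16]
R3 ← R3 + (3/4)·R1: [0, 3/4, 9/2, 25/2, 23/2]
R4 ← R4 + (2)·R1: [0, 7, -4, 3, 18]
R5 ← R5 − (3/2)·R1: [0, -23/2, 1, -2, -7]
R6 ← R6 − R1: [0, -12, 0, -4, -8]
Swap R2 ↔ R3
R4 ← R4 − (28/3)·R2: [0, 0, -46, -341/3, -268/3]
R5 ← R5 + (46/3)·R2: [0, 0, 70, 569/3, 508/3]
R6 ← R6 + (16)·R2: [0, 0, 72, 196, 176]
R4 ← R4 − (23/4)·R3: [0, 0, 0, -272/3, -544/3]
R5 ← R5 + (35/4)·R3: [0, 0, 0, 464/3, 928/3]
R6 ← R6 + (9)·R3: [0, 0, 0, 160, 320]
R5 ← R5 + (29/17)·R4: [0, 0, 0, 0, 0]
R6 ← R6 + (30/17)·R4: [0, 0, 0, 0, 0]
4 pivots among 5 columns.
Only 4 < 5 pivot columns, so the columns are linearly dependent.

no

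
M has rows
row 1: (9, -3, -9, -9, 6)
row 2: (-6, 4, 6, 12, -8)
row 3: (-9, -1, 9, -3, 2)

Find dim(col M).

Row reduce to echelon form.
R2 ← R2 + (2/3)·R1: [0, 2, 0, 6, -4]
R3 ← R3 + R1: [0, -4, 0, -12, 8]
R3 ← R3 + (2)·R2: [0, 0, 0, 0, 0]
Echelon form has 2 nonzero rows, so rank(M) = 2.
The column space has dimension equal to the rank: 2.

2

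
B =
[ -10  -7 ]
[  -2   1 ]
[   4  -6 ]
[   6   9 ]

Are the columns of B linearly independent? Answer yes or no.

Row reduce B to echelon form.
R2 ← R2 − (1/5)·R1: [0, 12/5]
R3 ← R3 + (2/5)·R1: [0, -44/5]
R4 ← R4 + (3/5)·R1: [0, 24/5]
R3 ← R3 + (11/3)·R2: [0, 0]
R4 ← R4 − (2)·R2: [0, 0]
2 pivots among 2 columns.
Every column is a pivot column, so the columns are linearly independent.

yes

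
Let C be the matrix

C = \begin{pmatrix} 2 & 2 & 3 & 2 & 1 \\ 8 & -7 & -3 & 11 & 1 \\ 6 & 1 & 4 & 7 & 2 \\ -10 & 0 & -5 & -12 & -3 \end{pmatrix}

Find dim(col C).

2

Row reduce to echelon form.
R2 ← R2 − (4)·R1: [0, -15, -15, 3, -3]
R3 ← R3 − (3)·R1: [0, -5, -5, 1, -1]
R4 ← R4 + (5)·R1: [0, 10, 10, -2, 2]
R3 ← R3 − (1/3)·R2: [0, 0, 0, 0, 0]
R4 ← R4 + (2/3)·R2: [0, 0, 0, 0, 0]
Echelon form has 2 nonzero rows, so rank(C) = 2.
The column space has dimension equal to the rank: 2.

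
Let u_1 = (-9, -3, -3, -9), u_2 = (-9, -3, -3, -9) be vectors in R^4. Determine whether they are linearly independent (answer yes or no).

no

Form the matrix with these vectors as rows and row reduce.
R2 ← R2 − R1: [0, 0, 0, 0]
1 nonzero row, so the 2 vectors span a space of dimension 1.
Since 1 < 2, the vectors are linearly dependent.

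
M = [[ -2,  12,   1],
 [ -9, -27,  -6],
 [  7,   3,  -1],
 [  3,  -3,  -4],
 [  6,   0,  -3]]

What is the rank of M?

3

Row reduce to echelon form.
R2 ← R2 − (9/2)·R1: [0, -81, -21/2]
R3 ← R3 + (7/2)·R1: [0, 45, 5/2]
R4 ← R4 + (3/2)·R1: [0, 15, -5/2]
R5 ← R5 + (3)·R1: [0, 36, 0]
R3 ← R3 + (5/9)·R2: [0, 0, -10/3]
R4 ← R4 + (5/27)·R2: [0, 0, -40/9]
R5 ← R5 + (4/9)·R2: [0, 0, -14/3]
R4 ← R4 − (4/3)·R3: [0, 0, 0]
R5 ← R5 − (7/5)·R3: [0, 0, 0]
Echelon form has 3 nonzero rows, so rank(M) = 3.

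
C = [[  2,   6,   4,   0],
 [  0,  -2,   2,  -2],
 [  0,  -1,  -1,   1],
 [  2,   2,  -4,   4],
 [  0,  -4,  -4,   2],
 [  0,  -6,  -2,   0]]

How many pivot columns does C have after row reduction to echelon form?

4

Row reduce to echelon form.
R4 ← R4 − R1: [0, -4, -8, 4]
R3 ← R3 − (1/2)·R2: [0, 0, -2, 2]
R4 ← R4 − (2)·R2: [0, 0, -12, 8]
R5 ← R5 − (2)·R2: [0, 0, -8, 6]
R6 ← R6 − (3)·R2: [0, 0, -8, 6]
R4 ← R4 − (6)·R3: [0, 0, 0, -4]
R5 ← R5 − (4)·R3: [0, 0, 0, -2]
R6 ← R6 − (4)·R3: [0, 0, 0, -2]
R5 ← R5 − (1/2)·R4: [0, 0, 0, 0]
R6 ← R6 − (1/2)·R4: [0, 0, 0, 0]
Echelon form has 4 nonzero rows, so rank(C) = 4.
Each nonzero row contributes one pivot column: 4 pivot columns.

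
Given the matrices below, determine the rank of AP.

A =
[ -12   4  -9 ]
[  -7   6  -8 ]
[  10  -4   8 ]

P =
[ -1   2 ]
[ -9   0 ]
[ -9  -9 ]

2

First compute AP:
[[ 57,  57],
 [ 25,  58],
 [-46, -52]]
Now row reduce the product.
R2 ← R2 − (25/57)·R1: [0, 33]
R3 ← R3 + (46/57)·R1: [0, -6]
R3 ← R3 + (2/11)·R2: [0, 0]
2 nonzero rows, so rank(AP) = 2.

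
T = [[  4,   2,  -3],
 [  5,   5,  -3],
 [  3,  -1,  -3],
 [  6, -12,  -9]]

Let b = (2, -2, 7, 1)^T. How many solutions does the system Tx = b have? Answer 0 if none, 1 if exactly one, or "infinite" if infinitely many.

Row reduce the augmented matrix [T | b].
R2 ← R2 − (5/4)·R1: [0, 5/2, 3/4, -9/2]
R3 ← R3 − (3/4)·R1: [0, -5/2, -3/4, 11/2]
R4 ← R4 − (3/2)·R1: [0, -15, -9/2, -2]
R3 ← R3 + R2: [0, 0, 0, 1]
R4 ← R4 + (6)·R2: [0, 0, 0, -29]
R4 ← R4 + (29)·R3: [0, 0, 0, 0]
The echelon form has 3 nonzero rows; the last pivot sits in the augmented column, so rank(T) = 2 but rank([T|b]) = 3.
Since the ranks differ, the system is inconsistent.
It has no solutions.

0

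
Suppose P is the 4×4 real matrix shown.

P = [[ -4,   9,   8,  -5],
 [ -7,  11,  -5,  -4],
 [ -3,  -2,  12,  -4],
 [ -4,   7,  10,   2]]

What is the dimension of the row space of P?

4

Row reduce to echelon form.
R2 ← R2 − (7/4)·R1: [0, -19/4, -19, 19/4]
R3 ← R3 − (3/4)·R1: [0, -35/4, 6, -1/4]
R4 ← R4 − R1: [0, -2, 2, 7]
R3 ← R3 − (35/19)·R2: [0, 0, 41, -9]
R4 ← R4 − (8/19)·R2: [0, 0, 10, 5]
R4 ← R4 − (10/41)·R3: [0, 0, 0, 295/41]
Echelon form has 4 nonzero rows, so rank(P) = 4.
The row space has dimension equal to the rank: 4.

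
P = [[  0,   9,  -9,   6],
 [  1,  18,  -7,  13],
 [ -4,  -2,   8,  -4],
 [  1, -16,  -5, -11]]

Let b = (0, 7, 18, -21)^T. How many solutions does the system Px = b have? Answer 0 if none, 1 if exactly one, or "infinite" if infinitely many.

1

Row reduce the augmented matrix [P | b].
Swap R1 ↔ R2
R3 ← R3 + (4)·R1: [0, 70, -20, 48, 46]
R4 ← R4 − R1: [0, -34, 2, -24, -28]
R3 ← R3 − (70/9)·R2: [0, 0, 50, 4/3, 46]
R4 ← R4 + (34/9)·R2: [0, 0, -32, -4/3, -28]
R4 ← R4 + (16/25)·R3: [0, 0, 0, -12/25, 36/25]
The echelon form has 4 nonzero rows, and every pivot lies in the first 4 columns, so rank(P) = rank([P|b]) = 4.
The system is consistent.
rank = 4 = number of unknowns, so the solution is unique.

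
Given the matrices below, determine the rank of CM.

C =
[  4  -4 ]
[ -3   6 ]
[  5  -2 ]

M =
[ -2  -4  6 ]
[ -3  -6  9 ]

1

First compute CM:
[[  4,   8, -12],
 [-12, -24,  36],
 [ -4,  -8,  12]]
Now row reduce the product.
R2 ← R2 + (3)·R1: [0, 0, 0]
R3 ← R3 + R1: [0, 0, 0]
1 nonzero row, so rank(CM) = 1.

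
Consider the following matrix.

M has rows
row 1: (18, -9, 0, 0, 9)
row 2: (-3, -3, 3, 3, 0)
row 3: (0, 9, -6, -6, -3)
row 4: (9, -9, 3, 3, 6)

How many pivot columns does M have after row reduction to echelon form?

Row reduce to echelon form.
R2 ← R2 + (1/6)·R1: [0, -9/2, 3, 3, 3/2]
R4 ← R4 − (1/2)·R1: [0, -9/2, 3, 3, 3/2]
R3 ← R3 + (2)·R2: [0, 0, 0, 0, 0]
R4 ← R4 − R2: [0, 0, 0, 0, 0]
Echelon form has 2 nonzero rows, so rank(M) = 2.
Each nonzero row contributes one pivot column: 2 pivot columns.

2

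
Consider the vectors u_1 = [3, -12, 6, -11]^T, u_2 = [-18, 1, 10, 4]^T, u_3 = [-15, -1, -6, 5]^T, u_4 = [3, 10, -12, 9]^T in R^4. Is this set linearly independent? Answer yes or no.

Form the matrix with these vectors as rows and row reduce.
R2 ← R2 + (6)·R1: [0, -71, 46, -62]
R3 ← R3 + (5)·R1: [0, -61, 24, -50]
R4 ← R4 − R1: [0, 22, -18, 20]
R3 ← R3 − (61/71)·R2: [0, 0, -1102/71, 232/71]
R4 ← R4 + (22/71)·R2: [0, 0, -266/71, 56/71]
R4 ← R4 − (7/29)·R3: [0, 0, 0, 0]
3 nonzero rows, so the 4 vectors span a space of dimension 3.
Since 3 < 4, the vectors are linearly dependent.

no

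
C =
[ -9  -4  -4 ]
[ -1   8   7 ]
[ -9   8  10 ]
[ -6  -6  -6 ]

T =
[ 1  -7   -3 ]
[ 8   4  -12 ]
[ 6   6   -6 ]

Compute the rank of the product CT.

3

First compute CT:
[[-65,  23,  99],
 [105,  81, -135],
 [115, 155, -129],
 [-90, -18, 126]]
Now row reduce the product.
R2 ← R2 + (21/13)·R1: [0, 1536/13, 324/13]
R3 ← R3 + (23/13)·R1: [0, 2544/13, 600/13]
R4 ← R4 − (18/13)·R1: [0, -648/13, -144/13]
R3 ← R3 − (53/32)·R2: [0, 0, 39/8]
R4 ← R4 + (27/64)·R2: [0, 0, -9/16]
R4 ← R4 + (3/26)·R3: [0, 0, 0]
3 nonzero rows, so rank(CT) = 3.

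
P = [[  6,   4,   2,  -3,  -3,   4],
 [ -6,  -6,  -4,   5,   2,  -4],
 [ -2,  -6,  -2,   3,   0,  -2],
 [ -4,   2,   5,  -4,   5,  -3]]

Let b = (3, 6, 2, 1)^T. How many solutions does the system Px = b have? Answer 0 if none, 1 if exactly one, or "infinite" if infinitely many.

0

Row reduce the augmented matrix [P | b].
R2 ← R2 + R1: [0, -2, -2, 2, -1, 0, 9]
R3 ← R3 + (1/3)·R1: [0, -14/3, -4/3, 2, -1, -2/3, 3]
R4 ← R4 + (2/3)·R1: [0, 14/3, 19/3, -6, 3, -1/3, 3]
R3 ← R3 − (7/3)·R2: [0, 0, 10/3, -8/3, 4/3, -2/3, -18]
R4 ← R4 + (7/3)·R2: [0, 0, 5/3, -4/3, 2/3, -1/3, 24]
R4 ← R4 − (1/2)·R3: [0, 0, 0, 0, 0, 0, 33]
The echelon form has 4 nonzero rows; the last pivot sits in the augmented column, so rank(P) = 3 but rank([P|b]) = 4.
Since the ranks differ, the system is inconsistent.
It has no solutions.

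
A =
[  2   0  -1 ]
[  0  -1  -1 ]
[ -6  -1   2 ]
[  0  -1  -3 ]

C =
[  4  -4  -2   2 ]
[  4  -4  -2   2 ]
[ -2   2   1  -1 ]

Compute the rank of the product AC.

1

First compute AC:
[[ 10, -10,  -5,   5],
 [ -2,   2,   1,  -1],
 [-32,  32,  16, -16],
 [  2,  -2,  -1,   1]]
Now row reduce the product.
R2 ← R2 + (1/5)·R1: [0, 0, 0, 0]
R3 ← R3 + (16/5)·R1: [0, 0, 0, 0]
R4 ← R4 − (1/5)·R1: [0, 0, 0, 0]
1 nonzero row, so rank(AC) = 1.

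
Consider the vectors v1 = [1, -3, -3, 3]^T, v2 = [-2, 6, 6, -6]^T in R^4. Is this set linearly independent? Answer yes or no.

Form the matrix with these vectors as rows and row reduce.
R2 ← R2 + (2)·R1: [0, 0, 0, 0]
1 nonzero row, so the 2 vectors span a space of dimension 1.
Since 1 < 2, the vectors are linearly dependent.

no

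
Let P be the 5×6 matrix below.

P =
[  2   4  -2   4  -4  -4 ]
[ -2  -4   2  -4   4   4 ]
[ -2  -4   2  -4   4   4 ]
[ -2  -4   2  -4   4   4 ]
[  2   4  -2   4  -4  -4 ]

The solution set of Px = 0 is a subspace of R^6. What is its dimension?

Row reduce to echelon form.
R2 ← R2 + R1: [0, 0, 0, 0, 0, 0]
R3 ← R3 + R1: [0, 0, 0, 0, 0, 0]
R4 ← R4 + R1: [0, 0, 0, 0, 0, 0]
R5 ← R5 − R1: [0, 0, 0, 0, 0, 0]
1 nonzero row, so rank(P) = 1.
P has 6 columns; by rank–nullity, nullity = 6 − 1 = 5.

5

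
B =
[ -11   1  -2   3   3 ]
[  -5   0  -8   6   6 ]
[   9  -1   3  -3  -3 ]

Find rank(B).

Row reduce to echelon form.
R2 ← R2 − (5/11)·R1: [0, -5/11, -78/11, 51/11, 51/11]
R3 ← R3 + (9/11)·R1: [0, -2/11, 15/11, -6/11, -6/11]
R3 ← R3 − (2/5)·R2: [0, 0, 21/5, -12/5, -12/5]
Echelon form has 3 nonzero rows, so rank(B) = 3.

3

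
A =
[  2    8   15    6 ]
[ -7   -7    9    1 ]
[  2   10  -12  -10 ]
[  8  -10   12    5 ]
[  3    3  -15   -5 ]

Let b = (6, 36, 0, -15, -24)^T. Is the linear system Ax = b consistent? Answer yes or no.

yes

Row reduce the augmented matrix [A | b].
R2 ← R2 + (7/2)·R1: [0, 21, 123/2, 22, 57]
R3 ← R3 − R1: [0, 2, -27, -16, -6]
R4 ← R4 − (4)·R1: [0, -42, -48, -19, -39]
R5 ← R5 − (3/2)·R1: [0, -9, -75/2, -14, -33]
R3 ← R3 − (2/21)·R2: [0, 0, -230/7, -380/21, -80/7]
R4 ← R4 + (2)·R2: [0, 0, 75, 25, 75]
R5 ← R5 + (3/7)·R2: [0, 0, -78/7, -32/7, -60/7]
R4 ← R4 + (105/46)·R3: [0, 0, 0, -375/23, 1125/23]
R5 ← R5 − (39/115)·R3: [0, 0, 0, 36/23, -108/23]
R5 ← R5 + (12/125)·R4: [0, 0, 0, 0, 0]
The echelon form has 4 nonzero rows, and every pivot lies in the first 4 columns, so rank(A) = rank([A|b]) = 4.
The system is consistent.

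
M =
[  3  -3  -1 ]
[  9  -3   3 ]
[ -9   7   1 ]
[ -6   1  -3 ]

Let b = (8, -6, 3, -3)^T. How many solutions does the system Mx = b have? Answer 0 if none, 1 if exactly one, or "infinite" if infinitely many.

Row reduce the augmented matrix [M | b].
R2 ← R2 − (3)·R1: [0, 6, 6, -30]
R3 ← R3 + (3)·R1: [0, -2, -2, 27]
R4 ← R4 + (2)·R1: [0, -5, -5, 13]
R3 ← R3 + (1/3)·R2: [0, 0, 0, 17]
R4 ← R4 + (5/6)·R2: [0, 0, 0, -12]
R4 ← R4 + (12/17)·R3: [0, 0, 0, 0]
The echelon form has 3 nonzero rows; the last pivot sits in the augmented column, so rank(M) = 2 but rank([M|b]) = 3.
Since the ranks differ, the system is inconsistent.
It has no solutions.

0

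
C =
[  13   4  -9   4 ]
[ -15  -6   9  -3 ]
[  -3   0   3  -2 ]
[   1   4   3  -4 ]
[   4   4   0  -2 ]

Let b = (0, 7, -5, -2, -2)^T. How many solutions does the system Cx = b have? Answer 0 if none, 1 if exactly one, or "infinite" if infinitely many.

0

Row reduce the augmented matrix [C | b].
R2 ← R2 + (15/13)·R1: [0, -18/13, -18/13, 21/13, 7]
R3 ← R3 + (3/13)·R1: [0, 12/13, 12/13, -14/13, -5]
R4 ← R4 − (1/13)·R1: [0, 48/13, 48/13, -56/13, -2]
R5 ← R5 − (4/13)·R1: [0, 36/13, 36/13, -42/13, -2]
R3 ← R3 + (2/3)·R2: [0, 0, 0, 0, -1/3]
R4 ← R4 + (8/3)·R2: [0, 0, 0, 0, 50/3]
R5 ← R5 + (2)·R2: [0, 0, 0, 0, 12]
R4 ← R4 + (50)·R3: [0, 0, 0, 0, 0]
R5 ← R5 + (36)·R3: [0, 0, 0, 0, 0]
The echelon form has 3 nonzero rows; the last pivot sits in the augmented column, so rank(C) = 2 but rank([C|b]) = 3.
Since the ranks differ, the system is inconsistent.
It has no solutions.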